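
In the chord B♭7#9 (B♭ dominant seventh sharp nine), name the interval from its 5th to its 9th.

A5

Spelling the chord: B♭ D F A♭ C♯.
That puts F below C♯.
From F to C♯: 8 semitones over a fifth = augmented.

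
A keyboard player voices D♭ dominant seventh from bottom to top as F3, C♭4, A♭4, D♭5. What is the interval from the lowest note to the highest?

The outer voices are F3 and D♭5.
13 letter names make it a thirteenth; at 20 semitones (a half step narrower than major) the quality is minor.

m13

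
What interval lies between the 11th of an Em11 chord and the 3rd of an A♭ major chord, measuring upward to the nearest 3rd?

minor third

The 11th of Em11 is A; the 3rd of A♭ major is C.
A up to C is 3 semitones, a half step narrower than a major third, so the interval is minor.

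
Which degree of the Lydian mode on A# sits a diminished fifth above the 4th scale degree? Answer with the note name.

The scale is A# B# C## D## E# F## G##.
The 4th scale degree is D##; a diminished fifth above that is A# — scale degree 1.

A#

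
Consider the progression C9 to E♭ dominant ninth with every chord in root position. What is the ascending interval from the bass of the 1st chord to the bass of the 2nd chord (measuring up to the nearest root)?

The roots are C and E♭.
3 letter names make it a third; at 3 semitones (a half step narrower than major) the quality is minor.

minor 3rd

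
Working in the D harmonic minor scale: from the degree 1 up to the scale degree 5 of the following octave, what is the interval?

perfect 12th

Spelling the D harmonic minor scale: D E F G A B♭ C♯.
That puts D below A.
Counting 12 letters and 19 half steps from D gives a perfect twelfth.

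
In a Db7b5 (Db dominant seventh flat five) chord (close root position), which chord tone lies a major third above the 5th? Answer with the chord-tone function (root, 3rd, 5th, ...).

Spelling the chord: Db-F-Abb-Cb.
The 5th is Abb. A major third above Abb is Cb.
Cb is the chord's 7th.

7th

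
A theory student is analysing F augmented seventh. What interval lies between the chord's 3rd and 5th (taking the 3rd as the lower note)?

M3

F7#5 (F augmented seventh): F A C# Eb.
The 3rd is A and the 5th is C#.
A up to C# spans 3 letter names and 4 semitones — a major third.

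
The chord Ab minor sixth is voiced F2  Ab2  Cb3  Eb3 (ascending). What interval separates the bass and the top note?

m7

The outer voices are F2 and Eb3.
From F to Eb: 10 semitones over a seventh = minor.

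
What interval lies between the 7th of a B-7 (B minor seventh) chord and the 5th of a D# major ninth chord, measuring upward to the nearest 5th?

augmented unison

The 7th of B-7 (B minor seventh) is A; the 5th of D# major ninth is A#.
1 letter names make it a unison; at 1 semitone (a half step wider than perfect) the quality is augmented.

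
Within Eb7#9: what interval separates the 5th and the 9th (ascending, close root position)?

Eb dominant seventh sharp nine: Eb-G-Bb-Db-F#.
That puts Bb below F#.
5 letter names make it a fifth; at 8 semitones (a half step wider than perfect) the quality is augmented.

A5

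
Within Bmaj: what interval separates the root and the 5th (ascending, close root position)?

perfect fifth

The chord tones of Bmaj are B–D#–F#.
So we need the interval from B up to F#.
From B to F# is 7 semitones, exactly the perfect fifth.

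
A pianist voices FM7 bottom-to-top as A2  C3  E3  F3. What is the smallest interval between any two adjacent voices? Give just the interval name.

Adjacent intervals: A2→C3 = minor third; C3→E3 = major third; E3→F3 = minor second.
The smallest is E3 to F3, a minor second (1 semitone).

m2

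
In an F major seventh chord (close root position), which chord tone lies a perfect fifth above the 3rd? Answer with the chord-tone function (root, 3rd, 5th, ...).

The chord tones of FM7 are F, A, C, E.
The 3rd is A. A perfect fifth above A is E.
E is the chord's 7th.

7th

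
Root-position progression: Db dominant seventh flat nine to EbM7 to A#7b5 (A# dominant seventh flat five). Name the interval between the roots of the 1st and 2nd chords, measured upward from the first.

major 2nd

The roots are Db and Eb.
From Db to Eb is 2 semitones, exactly the major second.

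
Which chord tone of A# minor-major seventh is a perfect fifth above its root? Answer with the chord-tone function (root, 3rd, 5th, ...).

A#m(maj7) (A# minor-major seventh): A#-C#-E#-G##.
The root is A#. A perfect fifth above A# is E#.
E# is the chord's 5th.

5th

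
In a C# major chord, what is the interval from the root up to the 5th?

C#maj is spelled C# E# G#.
So we need the interval from C# up to G#.
From C# to G# is 7 semitones, exactly the perfect fifth.

P5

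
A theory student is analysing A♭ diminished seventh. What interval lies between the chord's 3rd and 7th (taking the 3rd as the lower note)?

diminished fifth

The chord tones of A♭dim7 (A♭ diminished seventh) are A♭, C♭, E𝄫, G𝄫.
That puts C♭ below G𝄫.
From C♭ to G𝄫: 6 semitones over a fifth = diminished.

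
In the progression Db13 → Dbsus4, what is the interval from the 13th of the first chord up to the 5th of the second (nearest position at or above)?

The 13th of Db13 is Bb; the 5th of Dbsus4 is Ab.
7 letter names make it a seventh; at 10 semitones (a half step narrower than major) the quality is minor.

minor 7th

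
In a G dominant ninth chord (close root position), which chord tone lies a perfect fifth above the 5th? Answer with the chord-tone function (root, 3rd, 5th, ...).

9th

G9 (G dominant ninth) is spelled G–B–D–F–A.
The 5th is D. A perfect fifth above D is A.
A is the chord's 9th.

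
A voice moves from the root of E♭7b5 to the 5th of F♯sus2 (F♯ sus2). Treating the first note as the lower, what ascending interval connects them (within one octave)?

The root of E♭7b5 is E♭; the 5th of F♯sus2 (F♯ sus2) is C♯.
E♭ up to C♯ is 10 semitones, a half step wider than a major sixth, so the interval is augmented.

augmented sixth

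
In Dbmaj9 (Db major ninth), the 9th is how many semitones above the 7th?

The chord tones of Db major ninth are Db–F–Ab–C–Eb.
C to Eb is a minor third: 3 semitones.

3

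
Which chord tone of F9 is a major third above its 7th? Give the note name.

G

F dominant ninth is spelled F, A, C, Eb, G.
The 7th is Eb. A major third above Eb is G.
G is the chord's 9th.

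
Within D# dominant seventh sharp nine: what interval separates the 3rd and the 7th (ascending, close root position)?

diminished 5th

Spelling the chord: D#, F##, A#, C#, E##.
That puts F## below C#.
From F## to C#: 6 semitones over a fifth = diminished.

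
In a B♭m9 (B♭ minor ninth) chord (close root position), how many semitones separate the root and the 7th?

B♭ minor ninth: B♭ D♭ F A♭ C.
B♭ to A♭ is a minor seventh: 10 semitones.

10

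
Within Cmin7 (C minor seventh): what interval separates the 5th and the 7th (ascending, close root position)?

minor third

C-7: C–E♭–G–B♭.
5th = G; 7th = B♭.
G up to B♭ is 3 semitones, a half step narrower than a major third, so the interval is minor.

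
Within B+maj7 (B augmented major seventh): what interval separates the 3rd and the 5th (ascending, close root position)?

major third

Bmaj7#5: B, D♯, F𝄪, A♯.
That puts D♯ below F𝄪.
From D♯ to F𝄪 is 4 semitones, exactly the major third.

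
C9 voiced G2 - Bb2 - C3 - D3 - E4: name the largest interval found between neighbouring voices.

M9

Adjacent intervals: G2→Bb2 = minor third; Bb2→C3 = major second; C3→D3 = major second; D3→E4 = major ninth.
The largest is D3 to E4, a major ninth (14 semitones).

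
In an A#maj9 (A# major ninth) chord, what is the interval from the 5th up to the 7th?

major third

A#maj9: A# C## E# G## B#.
The 5th is E# and the 7th is G##.
E# up to G## spans 3 letter names and 4 semitones — a major third.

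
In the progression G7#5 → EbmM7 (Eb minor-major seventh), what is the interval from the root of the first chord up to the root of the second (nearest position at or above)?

minor sixth

The root of G7#5 is G; the root of EbmM7 (Eb minor-major seventh) is Eb.
From G to Eb: 8 semitones over a sixth = minor.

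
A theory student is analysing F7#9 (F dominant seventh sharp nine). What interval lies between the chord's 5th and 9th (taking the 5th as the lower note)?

augmented fifth

F dominant seventh sharp nine is spelled F–A–C–E♭–G♯.
The 5th is C and the 9th is G♯.
C up to G♯ is 8 semitones, a half step wider than a perfect fifth, so the interval is augmented.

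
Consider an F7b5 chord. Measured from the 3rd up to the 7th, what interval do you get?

Spelling the chord: F-A-Cb-Eb.
So we need the interval from A up to Eb.
A up to Eb is 6 semitones, a half step narrower than a perfect fifth, so the interval is diminished.
This 3–7 tritone is the characteristic tension at the heart of the dominant sound.

diminished fifth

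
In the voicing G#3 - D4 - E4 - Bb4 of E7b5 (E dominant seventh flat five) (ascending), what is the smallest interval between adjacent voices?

major second

Adjacent intervals: G#3→D4 = diminished fifth; D4→E4 = major second; E4→Bb4 = diminished fifth.
The smallest is D4 to E4, a major second (2 semitones).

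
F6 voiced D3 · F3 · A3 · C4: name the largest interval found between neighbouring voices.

M3

Adjacent intervals: D3→F3 = minor third; F3→A3 = major third; A3→C4 = minor third.
The largest is F3 to A3, a major third (4 semitones).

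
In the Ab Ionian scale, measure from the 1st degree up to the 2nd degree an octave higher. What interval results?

major 9th

Ab major: Ab Bb C Db Eb F G.
1st degree = Ab; 2nd degree (up an octave) = Bb.
Counting 9 letters and 14 half steps from Ab gives a major ninth.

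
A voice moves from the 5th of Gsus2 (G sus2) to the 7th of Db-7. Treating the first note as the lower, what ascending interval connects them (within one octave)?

The 5th of Gsus2 (G sus2) is D; the 7th of Db-7 is Cb.
7 letter names make it a seventh; at 9 semitones (a whole step narrower than major) the quality is diminished.

diminished 7th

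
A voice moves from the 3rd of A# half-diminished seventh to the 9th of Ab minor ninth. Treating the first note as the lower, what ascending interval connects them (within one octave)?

diminished seventh

A# half-diminished seventh has C# as its 3rd, and Ab minor ninth has Bb as its 9th.
7 letter names make it a seventh; at 9 semitones (a whole step narrower than major) the quality is diminished.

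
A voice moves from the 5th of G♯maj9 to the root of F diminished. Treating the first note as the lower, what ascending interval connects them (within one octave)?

G♯maj9 has D♯ as its 5th, and F diminished has F as its root.
From D♯ to F: 2 semitones over a third = diminished.

diminished third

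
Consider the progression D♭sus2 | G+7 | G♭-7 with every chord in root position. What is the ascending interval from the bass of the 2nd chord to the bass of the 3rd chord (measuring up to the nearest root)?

The roots are G and G♭.
G up to G♭ is 11 semitones, a half step narrower than a perfect octave, so the interval is diminished.

diminished 8th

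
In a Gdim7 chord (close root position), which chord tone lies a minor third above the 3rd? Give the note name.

The chord tones of G diminished seventh are G, B♭, D♭, F♭.
The 3rd is B♭. A minor third above B♭ is D♭.
D♭ is the chord's 5th.

Db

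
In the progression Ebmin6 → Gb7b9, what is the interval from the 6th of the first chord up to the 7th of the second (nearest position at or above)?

diminished fourth

Ebmin6 has C as its 6th, and Gb7b9 has Fb as its 7th.
4 letter names make it a fourth; at 4 semitones (a half step narrower than perfect) the quality is diminished.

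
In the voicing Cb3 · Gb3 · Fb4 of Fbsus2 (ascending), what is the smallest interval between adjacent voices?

Adjacent intervals: Cb3→Gb3 = perfect fifth; Gb3→Fb4 = minor seventh.
The smallest is Cb3 to Gb3, a perfect fifth (7 semitones).

perfect fifth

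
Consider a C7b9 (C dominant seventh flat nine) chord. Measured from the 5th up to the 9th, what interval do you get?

d5

The chord tones of C7b9 are C–E–G–Bb–Db.
The 5th is G and the 9th is Db.
5 letter names make it a fifth; at 6 semitones (a half step narrower than perfect) the quality is diminished.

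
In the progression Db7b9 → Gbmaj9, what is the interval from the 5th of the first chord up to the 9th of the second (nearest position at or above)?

perfect 1st

Db7b9 has Ab as its 5th, and Gbmaj9 has Ab as its 9th.
From Ab to Ab is 0 semitones, exactly the perfect unison.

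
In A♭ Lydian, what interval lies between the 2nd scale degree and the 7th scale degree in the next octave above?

major thirteenth

Spelling A♭ Lydian: A♭ B♭ C D E♭ F G.
2nd scale degree = B♭; 7th degree (up an octave) = G.
From B♭ to G is 21 semitones, exactly the major thirteenth.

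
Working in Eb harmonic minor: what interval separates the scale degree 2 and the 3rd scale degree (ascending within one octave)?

Eb harmonic minor: Eb F Gb Ab Bb Cb D.
So we need the interval from F up to Gb.
2 letter names make it a second; at 1 semitone (a half step narrower than major) the quality is minor.

minor second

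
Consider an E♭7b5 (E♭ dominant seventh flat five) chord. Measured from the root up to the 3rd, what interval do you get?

Spelling the chord: E♭-G-B𝄫-D♭.
Root = E♭; 3rd = G.
Counting 3 letters and 4 half steps from E♭ gives a major third.

major 3rd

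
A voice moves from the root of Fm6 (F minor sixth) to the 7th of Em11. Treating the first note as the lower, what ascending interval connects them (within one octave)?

Fm6 (F minor sixth) has F as its root, and Em11 has D as its 7th.
From F to D is 9 semitones, exactly the major sixth.

major sixth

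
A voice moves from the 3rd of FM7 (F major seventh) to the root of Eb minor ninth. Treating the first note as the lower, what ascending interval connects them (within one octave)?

FM7 (F major seventh) has A as its 3rd, and Eb minor ninth has Eb as its root.
From A to Eb: 6 semitones over a fifth = diminished.

d5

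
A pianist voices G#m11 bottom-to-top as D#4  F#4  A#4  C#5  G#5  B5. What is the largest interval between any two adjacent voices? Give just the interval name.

perfect fifth

Adjacent intervals: D#4→F#4 = minor third; F#4→A#4 = major third; A#4→C#5 = minor third; C#5→G#5 = perfect fifth; G#5→B5 = minor third.
The largest is C#5 to G#5, a perfect fifth (7 semitones).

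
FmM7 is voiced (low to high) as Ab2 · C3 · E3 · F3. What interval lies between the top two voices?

Those voices are E3 and F3.
From E to F: 1 semitone over a second = minor.

minor second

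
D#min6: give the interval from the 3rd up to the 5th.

The chord tones of D#min6 (D# minor sixth) are D#, F#, A#, B#.
That puts F# below A#.
Counting 3 letters and 4 half steps from F# gives a major third.

M3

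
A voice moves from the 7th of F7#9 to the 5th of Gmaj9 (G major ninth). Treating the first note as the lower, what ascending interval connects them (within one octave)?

major seventh

F7#9 has E♭ as its 7th, and Gmaj9 (G major ninth) has D as its 5th.
Counting 7 letters and 11 half steps from E♭ gives a major seventh.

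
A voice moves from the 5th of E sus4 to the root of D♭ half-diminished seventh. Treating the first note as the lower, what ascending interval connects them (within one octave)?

diminished third

E sus4 has B as its 5th, and D♭ half-diminished seventh has D♭ as its root.
From B to D♭: 2 semitones over a third = diminished.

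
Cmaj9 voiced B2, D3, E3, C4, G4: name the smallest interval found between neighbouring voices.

Adjacent intervals: B2→D3 = minor third; D3→E3 = major second; E3→C4 = minor sixth; C4→G4 = perfect fifth.
The smallest is D3 to E3, a major second (2 semitones).

M2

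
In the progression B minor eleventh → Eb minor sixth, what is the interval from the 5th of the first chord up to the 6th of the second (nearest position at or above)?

The 5th of B minor eleventh is F#; the 6th of Eb minor sixth is C.
F# up to C is 6 semitones, a half step narrower than a perfect fifth, so the interval is diminished.

diminished 5th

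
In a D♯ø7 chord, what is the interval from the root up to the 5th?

Spelling the chord: D♯-F♯-A-C♯.
Root = D♯; 5th = A.
From D♯ to A: 6 semitones over a fifth = diminished.

diminished 5th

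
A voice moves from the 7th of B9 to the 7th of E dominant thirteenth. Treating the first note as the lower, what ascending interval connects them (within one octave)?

The 7th of B9 is A; the 7th of E dominant thirteenth is D.
A up to D spans 4 letter names and 5 semitones — a perfect fourth.

perfect fourth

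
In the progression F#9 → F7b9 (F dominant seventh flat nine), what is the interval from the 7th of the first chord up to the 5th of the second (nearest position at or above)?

minor sixth

F#9 has E as its 7th, and F7b9 (F dominant seventh flat nine) has C as its 5th.
E up to C is 8 semitones, a half step narrower than a major sixth, so the interval is minor.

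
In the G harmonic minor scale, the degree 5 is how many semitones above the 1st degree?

The scale is G A Bb C D Eb F#.
G up to D is a perfect fifth — 7 semitones.

7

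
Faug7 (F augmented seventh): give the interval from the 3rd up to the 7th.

F+7 is spelled F-A-C♯-E♭.
That puts A below E♭.
A up to E♭ is 6 semitones, a half step narrower than a perfect fifth, so the interval is diminished.

diminished 5th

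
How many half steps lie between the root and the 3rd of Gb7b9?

4

The chord tones of Gb7b9 are Gb–Bb–Db–Fb–Abb.
Gb to Bb is a major third: 4 semitones.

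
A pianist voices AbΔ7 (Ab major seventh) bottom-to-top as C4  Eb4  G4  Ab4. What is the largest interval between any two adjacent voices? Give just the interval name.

major third

Adjacent intervals: C4→Eb4 = minor third; Eb4→G4 = major third; G4→Ab4 = minor second.
The largest is Eb4 to G4, a major third (4 semitones).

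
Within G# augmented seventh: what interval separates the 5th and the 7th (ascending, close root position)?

Spelling the chord: G# B# D## F#.
So we need the interval from D## up to F#.
3 letter names make it a third; at 2 semitones (a whole step narrower than major) the quality is diminished.

diminished 3rd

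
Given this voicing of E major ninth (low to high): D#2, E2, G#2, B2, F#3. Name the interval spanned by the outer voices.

The outer voices are D#2 and F#3.
From D# to F#: 15 semitones over a tenth = minor.

m10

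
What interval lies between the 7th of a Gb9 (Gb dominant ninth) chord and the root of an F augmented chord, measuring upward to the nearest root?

The 7th of Gb9 (Gb dominant ninth) is Fb; the root of F augmented is F.
Fb up to F is 1 semitone, a half step wider than a perfect unison, so the interval is augmented.

A1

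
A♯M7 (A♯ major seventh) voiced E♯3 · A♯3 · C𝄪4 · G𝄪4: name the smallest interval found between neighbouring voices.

major third

Adjacent intervals: E♯3→A♯3 = perfect fourth; A♯3→C𝄪4 = major third; C𝄪4→G𝄪4 = perfect fifth.
The smallest is A♯3 to C𝄪4, a major third (4 semitones).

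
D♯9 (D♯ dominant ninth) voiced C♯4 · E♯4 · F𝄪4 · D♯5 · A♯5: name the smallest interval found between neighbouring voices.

Adjacent intervals: C♯4→E♯4 = major third; E♯4→F𝄪4 = major second; F𝄪4→D♯5 = minor sixth; D♯5→A♯5 = perfect fifth.
The smallest is E♯4 to F𝄪4, a major second (2 semitones).

major second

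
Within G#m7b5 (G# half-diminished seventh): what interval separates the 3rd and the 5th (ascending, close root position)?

G#ø7 is spelled G# B D F#.
That puts B below D.
From B to D: 3 semitones over a third = minor.

m3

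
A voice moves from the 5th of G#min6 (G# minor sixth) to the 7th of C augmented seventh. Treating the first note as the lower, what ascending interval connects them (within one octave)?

diminished sixth

G#min6 (G# minor sixth) has D# as its 5th, and C augmented seventh has Bb as its 7th.
6 letter names make it a sixth; at 7 semitones (a whole step narrower than major) the quality is diminished.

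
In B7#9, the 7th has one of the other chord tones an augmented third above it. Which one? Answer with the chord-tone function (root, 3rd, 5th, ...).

The chord tones of B7#9 are B–D#–F#–A–C##.
The 7th is A. An augmented third above A is C##.
C## is the chord's 9th.

9th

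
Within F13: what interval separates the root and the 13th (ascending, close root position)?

M13

F13 (F dominant thirteenth): F–A–C–Eb–G–D.
Root = F; 13th = D.
From F to D is 21 semitones, exactly the major thirteenth.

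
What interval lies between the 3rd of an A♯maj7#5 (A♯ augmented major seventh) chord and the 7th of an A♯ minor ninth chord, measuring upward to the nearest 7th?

A♯maj7#5 (A♯ augmented major seventh) has C𝄪 as its 3rd, and A♯ minor ninth has G♯ as its 7th.
From C𝄪 to G♯: 6 semitones over a fifth = diminished.

diminished 5th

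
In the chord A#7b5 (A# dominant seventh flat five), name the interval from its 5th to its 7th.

major third

A#7b5 (A# dominant seventh flat five) is spelled A#–C##–E–G#.
The 5th is E and the 7th is G#.
Counting 3 letters and 4 half steps from E gives a major third.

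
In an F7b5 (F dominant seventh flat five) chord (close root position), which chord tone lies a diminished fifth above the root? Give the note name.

Spelling the chord: F–A–Cb–Eb.
The root is F. A diminished fifth above F is Cb.
Cb is the chord's 5th.

Cb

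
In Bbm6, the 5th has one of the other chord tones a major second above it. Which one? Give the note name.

Bbm6 is spelled Bb-Db-F-G.
The 5th is F. A major second above F is G.
G is the chord's 6th.

G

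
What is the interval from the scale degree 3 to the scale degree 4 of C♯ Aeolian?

C♯ natural minor: C♯ D♯ E F♯ G♯ A B.
That puts E below F♯.
E up to F♯ spans 2 letter names and 2 semitones — a major second.

major 2nd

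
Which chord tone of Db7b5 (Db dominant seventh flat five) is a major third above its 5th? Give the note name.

Cb

Db dominant seventh flat five: Db F Abb Cb.
The 5th is Abb. A major third above Abb is Cb.
Cb is the chord's 7th.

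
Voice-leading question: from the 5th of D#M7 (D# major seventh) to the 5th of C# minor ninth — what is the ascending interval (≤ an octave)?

m7

The 5th of D#M7 (D# major seventh) is A#; the 5th of C# minor ninth is G#.
A# up to G# is 10 semitones, a half step narrower than a major seventh, so the interval is minor.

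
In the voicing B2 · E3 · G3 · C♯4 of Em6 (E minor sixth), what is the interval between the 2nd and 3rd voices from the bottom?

m3

Those voices are E3 and G3.
E up to G is 3 semitones, a half step narrower than a major third, so the interval is minor.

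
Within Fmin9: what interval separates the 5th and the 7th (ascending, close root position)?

minor 3rd

Spelling the chord: F-Ab-C-Eb-G.
So we need the interval from C up to Eb.
3 letter names make it a third; at 3 semitones (a half step narrower than major) the quality is minor.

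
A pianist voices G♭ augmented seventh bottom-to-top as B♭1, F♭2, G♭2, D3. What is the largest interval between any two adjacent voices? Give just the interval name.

augmented fifth

Adjacent intervals: B♭1→F♭2 = diminished fifth; F♭2→G♭2 = major second; G♭2→D3 = augmented fifth.
The largest is G♭2 to D3, an augmented fifth (8 semitones).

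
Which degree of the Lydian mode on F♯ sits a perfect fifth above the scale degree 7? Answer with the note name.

B#

The scale is F♯ G♯ A♯ B♯ C♯ D♯ E♯.
The scale degree 7 is E♯; a perfect fifth above that is B♯ — scale degree 4.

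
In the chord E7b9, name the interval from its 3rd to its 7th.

diminished fifth

E7b9: E, G#, B, D, F.
That puts G# below D.
From G# to D: 6 semitones over a fifth = diminished.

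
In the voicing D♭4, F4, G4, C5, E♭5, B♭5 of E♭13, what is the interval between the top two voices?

Those voices are E♭5 and B♭5.
E♭ up to B♭ spans 5 letter names and 7 semitones — a perfect fifth.

perfect fifth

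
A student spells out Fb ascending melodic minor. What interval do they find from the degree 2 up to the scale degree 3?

Spelling Fb ascending melodic minor: Fb Gb Abb Bbb Cb Db Eb.
The degree 2 is Gb and the 3rd degree is Abb.
Gb up to Abb is 1 semitone, a half step narrower than a major second, so the interval is minor.

minor second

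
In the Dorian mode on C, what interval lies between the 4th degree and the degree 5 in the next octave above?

C dorian: C D Eb F G A Bb.
That puts F below G.
From F to G is 14 semitones, exactly the major ninth.

major ninth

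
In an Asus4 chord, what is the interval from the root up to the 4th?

A sus4: A–D–E.
So we need the interval from A up to D.
From A to D is 5 semitones, exactly the perfect fourth.

P4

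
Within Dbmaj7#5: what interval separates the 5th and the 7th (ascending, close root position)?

minor third

The chord tones of Dbmaj7#5 are Db, F, A, C.
So we need the interval from A up to C.
A up to C is 3 semitones, a half step narrower than a major third, so the interval is minor.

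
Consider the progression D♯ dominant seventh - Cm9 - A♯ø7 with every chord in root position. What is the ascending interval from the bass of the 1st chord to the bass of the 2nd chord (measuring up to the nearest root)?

The roots are D♯ and C.
D♯ up to C is 9 semitones, a whole step narrower than a major seventh, so the interval is diminished.

diminished 7th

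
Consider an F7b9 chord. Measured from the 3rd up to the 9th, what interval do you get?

The chord tones of F7b9 are F–A–C–Eb–Gb.
So we need the interval from A up to Gb.
From A to Gb: 9 semitones over a seventh = diminished.

diminished seventh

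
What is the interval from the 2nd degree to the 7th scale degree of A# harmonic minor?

Spelling A# harmonic minor: A# B# C# D# E# F# G##.
That puts B# below G##.
Counting 6 letters and 9 half steps from B# gives a major sixth.

M6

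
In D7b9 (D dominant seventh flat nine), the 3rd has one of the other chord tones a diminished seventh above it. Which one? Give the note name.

The chord tones of D dominant seventh flat nine are D F# A C Eb.
The 3rd is F#. A diminished seventh above F# is Eb.
Eb is the chord's 9th.

Eb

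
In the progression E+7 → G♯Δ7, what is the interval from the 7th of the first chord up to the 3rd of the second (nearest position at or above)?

E+7 has D as its 7th, and G♯Δ7 has B♯ as its 3rd.
D up to B♯ is 10 semitones, a half step wider than a major sixth, so the interval is augmented.

augmented sixth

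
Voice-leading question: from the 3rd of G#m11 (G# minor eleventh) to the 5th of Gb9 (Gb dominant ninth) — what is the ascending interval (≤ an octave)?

d3

The 3rd of G#m11 (G# minor eleventh) is B; the 5th of Gb9 (Gb dominant ninth) is Db.
From B to Db: 2 semitones over a third = diminished.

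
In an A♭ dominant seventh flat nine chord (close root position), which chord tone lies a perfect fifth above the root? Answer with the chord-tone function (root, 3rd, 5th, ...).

5th

A♭7b9 is spelled A♭–C–E♭–G♭–B𝄫.
The root is A♭. A perfect fifth above A♭ is E♭.
E♭ is the chord's 5th.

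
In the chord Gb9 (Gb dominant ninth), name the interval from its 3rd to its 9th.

m7

Gb9 (Gb dominant ninth) is spelled Gb, Bb, Db, Fb, Ab.
That puts Bb below Ab.
Bb up to Ab is 10 semitones, a half step narrower than a major seventh, so the interval is minor.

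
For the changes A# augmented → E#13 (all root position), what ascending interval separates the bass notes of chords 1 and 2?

The roots are A# and E#.
A# up to E# spans 5 letter names and 7 semitones — a perfect fifth.

perfect fifth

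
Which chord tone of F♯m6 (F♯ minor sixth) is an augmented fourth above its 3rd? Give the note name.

D#

The chord tones of F♯min6 (F♯ minor sixth) are F♯-A-C♯-D♯.
The 3rd is A. An augmented fourth above A is D♯.
D♯ is the chord's 6th.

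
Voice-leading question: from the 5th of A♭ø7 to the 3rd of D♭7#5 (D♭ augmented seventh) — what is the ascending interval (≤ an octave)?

The 5th of A♭ø7 is E𝄫; the 3rd of D♭7#5 (D♭ augmented seventh) is F.
From E𝄫 to F: 3 semitones over a second = augmented.

A2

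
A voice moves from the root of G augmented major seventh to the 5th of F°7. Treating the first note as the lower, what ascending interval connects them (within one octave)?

The root of G augmented major seventh is G; the 5th of F°7 is Cb.
4 letter names make it a fourth; at 4 semitones (a half step narrower than perfect) the quality is diminished.

d4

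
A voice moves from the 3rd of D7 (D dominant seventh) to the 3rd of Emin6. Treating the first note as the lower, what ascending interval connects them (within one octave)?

minor 2nd

D7 (D dominant seventh) has F# as its 3rd, and Emin6 has G as its 3rd.
From F# to G: 1 semitone over a second = minor.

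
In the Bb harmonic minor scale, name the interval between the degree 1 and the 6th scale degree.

Spelling the Bb harmonic minor scale: Bb C Db Eb F Gb A.
The degree 1 is Bb and the degree 6 is Gb.
Bb up to Gb is 8 semitones, a half step narrower than a major sixth, so the interval is minor.

minor sixth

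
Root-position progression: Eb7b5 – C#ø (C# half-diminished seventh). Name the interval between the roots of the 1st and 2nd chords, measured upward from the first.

augmented sixth

The roots are Eb and C#.
From Eb to C#: 10 semitones over a sixth = augmented.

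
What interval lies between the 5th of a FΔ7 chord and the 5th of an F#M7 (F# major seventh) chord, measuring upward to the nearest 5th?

FΔ7 has C as its 5th, and F#M7 (F# major seventh) has C# as its 5th.
From C to C#: 1 semitone over a unison = augmented.

augmented 1st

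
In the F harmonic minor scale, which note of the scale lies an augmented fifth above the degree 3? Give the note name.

E

The scale is F G Ab Bb C Db E.
The degree 3 is Ab; an augmented fifth above that is E — scale degree 7.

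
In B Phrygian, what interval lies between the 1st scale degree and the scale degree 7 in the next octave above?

B phrygian: B C D E F# G A.
That puts B below A.
From B to A: 22 semitones over a fourteenth = minor.

minor 14th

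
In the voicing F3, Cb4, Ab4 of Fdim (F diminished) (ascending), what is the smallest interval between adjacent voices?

diminished fifth

Adjacent intervals: F3→Cb4 = diminished fifth; Cb4→Ab4 = major sixth.
The smallest is F3 to Cb4, a diminished fifth (6 semitones).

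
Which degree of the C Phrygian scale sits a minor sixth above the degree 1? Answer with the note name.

Ab

The scale is C Db Eb F G Ab Bb.
The degree 1 is C; a minor sixth above that is Ab — scale degree 6.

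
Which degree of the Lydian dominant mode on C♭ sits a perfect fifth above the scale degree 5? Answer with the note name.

Db

The scale is C♭ D♭ E♭ F G♭ A♭ B𝄫.
The scale degree 5 is G♭; a perfect fifth above that is D♭ — scale degree 2.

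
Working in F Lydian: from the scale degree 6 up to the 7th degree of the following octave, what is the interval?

F lydian: F G A B C D E.
So we need the interval from D up to E.
Counting 9 letters and 14 half steps from D gives a major ninth.

major 9th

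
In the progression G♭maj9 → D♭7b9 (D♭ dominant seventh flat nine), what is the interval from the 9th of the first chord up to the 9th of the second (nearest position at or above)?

diminished fifth

The 9th of G♭maj9 is A♭; the 9th of D♭7b9 (D♭ dominant seventh flat nine) is E𝄫.
A♭ up to E𝄫 is 6 semitones, a half step narrower than a perfect fifth, so the interval is diminished.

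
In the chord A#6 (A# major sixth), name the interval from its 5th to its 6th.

The chord tones of A#6 are A#-C##-E#-F##.
5th = E#; 6th = F##.
From E# to F## is 2 semitones, exactly the major second.

major 2nd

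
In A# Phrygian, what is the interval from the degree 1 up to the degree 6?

The scale runs A# B C# D# E# F# G#.
So we need the interval from A# up to F#.
6 letter names make it a sixth; at 8 semitones (a half step narrower than major) the quality is minor.

minor sixth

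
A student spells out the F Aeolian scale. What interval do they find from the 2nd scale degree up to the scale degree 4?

Spelling the F Aeolian scale: F G A♭ B♭ C D♭ E♭.
So we need the interval from G up to B♭.
From G to B♭: 3 semitones over a third = minor.

minor 3rd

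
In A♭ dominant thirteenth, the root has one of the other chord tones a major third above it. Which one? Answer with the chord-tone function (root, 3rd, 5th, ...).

3rd

A♭ dominant thirteenth: A♭–C–E♭–G♭–B♭–F.
The root is A♭. A major third above A♭ is C.
C is the chord's 3rd.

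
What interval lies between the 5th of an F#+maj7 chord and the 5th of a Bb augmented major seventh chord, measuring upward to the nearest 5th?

diminished fourth

F#+maj7 has C## as its 5th, and Bb augmented major seventh has F# as its 5th.
C## up to F# is 4 semitones, a half step narrower than a perfect fourth, so the interval is diminished.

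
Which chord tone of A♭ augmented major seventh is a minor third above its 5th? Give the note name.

G

Spelling the chord: A♭–C–E–G.
The 5th is E. A minor third above E is G.
G is the chord's 7th.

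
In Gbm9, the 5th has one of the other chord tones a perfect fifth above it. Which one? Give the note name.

Gbm9 (Gb minor ninth): Gb-Bbb-Db-Fb-Ab.
The 5th is Db. A perfect fifth above Db is Ab.
Ab is the chord's 9th.

Ab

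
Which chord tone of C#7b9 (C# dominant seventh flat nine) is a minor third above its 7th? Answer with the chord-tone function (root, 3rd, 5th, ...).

Spelling the chord: C#–E#–G#–B–D.
The 7th is B. A minor third above B is D.
D is the chord's 9th.

9th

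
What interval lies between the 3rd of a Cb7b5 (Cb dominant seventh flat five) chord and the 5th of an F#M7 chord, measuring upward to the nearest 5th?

augmented 6th

The 3rd of Cb7b5 (Cb dominant seventh flat five) is Eb; the 5th of F#M7 is C#.
6 letter names make it a sixth; at 10 semitones (a half step wider than major) the quality is augmented.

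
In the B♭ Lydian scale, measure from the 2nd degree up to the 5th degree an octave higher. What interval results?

P11

The scale runs B♭ C D E F G A.
That puts C below F.
Counting 11 letters and 17 half steps from C gives a perfect eleventh.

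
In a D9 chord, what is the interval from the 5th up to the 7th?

The chord tones of D dominant ninth are D-F#-A-C-E.
5th = A; 7th = C.
From A to C: 3 semitones over a third = minor.

minor third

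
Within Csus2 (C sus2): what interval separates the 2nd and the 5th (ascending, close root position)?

perfect fourth

Spelling the chord: C–D–G.
That puts D below G.
Counting 4 letters and 5 half steps from D gives a perfect fourth.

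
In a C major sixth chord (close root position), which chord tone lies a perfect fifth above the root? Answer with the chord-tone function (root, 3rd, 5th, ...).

C6: C E G A.
The root is C. A perfect fifth above C is G.
G is the chord's 5th.

5th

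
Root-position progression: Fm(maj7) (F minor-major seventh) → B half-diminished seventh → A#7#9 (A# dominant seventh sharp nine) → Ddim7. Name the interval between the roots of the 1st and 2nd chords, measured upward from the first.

The roots are F and B.
F up to B is 6 semitones, a half step wider than a perfect fourth, so the interval is augmented.

augmented fourth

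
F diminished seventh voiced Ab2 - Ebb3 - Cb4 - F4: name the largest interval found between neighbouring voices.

major sixth

Adjacent intervals: Ab2→Ebb3 = diminished fifth; Ebb3→Cb4 = major sixth; Cb4→F4 = augmented fourth.
The largest is Ebb3 to Cb4, a major sixth (9 semitones).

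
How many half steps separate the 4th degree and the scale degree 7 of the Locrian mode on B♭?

The scale is B♭ C♭ D♭ E♭ F♭ G♭ A♭.
E♭ up to A♭ is a perfect fourth — 5 semitones.

5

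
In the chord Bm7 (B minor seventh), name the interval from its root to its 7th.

Bmin7 (B minor seventh): B, D, F#, A.
That puts B below A.
B up to A is 10 semitones, a half step narrower than a major seventh, so the interval is minor.

minor 7th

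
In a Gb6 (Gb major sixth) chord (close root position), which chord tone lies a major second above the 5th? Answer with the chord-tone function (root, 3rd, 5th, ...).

Gb major sixth: Gb Bb Db Eb.
The 5th is Db. A major second above Db is Eb.
Eb is the chord's 6th.

6th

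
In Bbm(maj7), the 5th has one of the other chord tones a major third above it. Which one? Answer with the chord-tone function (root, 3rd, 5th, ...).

7th

Spelling the chord: Bb-Db-F-A.
The 5th is F. A major third above F is A.
A is the chord's 7th.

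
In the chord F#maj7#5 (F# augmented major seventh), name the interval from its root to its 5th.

augmented fifth

The chord tones of F#maj7#5 are F# A# C## E#.
Root = F#; 5th = C##.
From F# to C##: 8 semitones over a fifth = augmented.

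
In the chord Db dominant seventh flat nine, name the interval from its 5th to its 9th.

diminished 5th

The chord tones of Db dominant seventh flat nine are Db F Ab Cb Ebb.
5th = Ab; 9th = Ebb.
From Ab to Ebb: 6 semitones over a fifth = diminished.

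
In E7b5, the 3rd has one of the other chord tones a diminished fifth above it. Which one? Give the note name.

The chord tones of E7b5 (E dominant seventh flat five) are E-G#-Bb-D.
The 3rd is G#. A diminished fifth above G# is D.
D is the chord's 7th.

D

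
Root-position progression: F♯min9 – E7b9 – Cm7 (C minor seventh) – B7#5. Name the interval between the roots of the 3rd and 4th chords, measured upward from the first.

The roots are C and B.
C up to B spans 7 letter names and 11 semitones — a major seventh.

M7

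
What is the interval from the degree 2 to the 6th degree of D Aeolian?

D natural minor: D E F G A Bb C.
The degree 2 is E and the degree 6 is Bb.
From E to Bb: 6 semitones over a fifth = diminished.

diminished fifth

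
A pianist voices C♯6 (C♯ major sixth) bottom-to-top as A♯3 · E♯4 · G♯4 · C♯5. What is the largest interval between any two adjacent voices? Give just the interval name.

Adjacent intervals: A♯3→E♯4 = perfect fifth; E♯4→G♯4 = minor third; G♯4→C♯5 = perfect fourth.
The largest is A♯3 to E♯4, a perfect fifth (7 semitones).

perfect fifth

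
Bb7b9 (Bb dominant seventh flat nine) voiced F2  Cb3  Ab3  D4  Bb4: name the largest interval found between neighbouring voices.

Adjacent intervals: F2→Cb3 = diminished fifth; Cb3→Ab3 = major sixth; Ab3→D4 = augmented fourth; D4→Bb4 = minor sixth.
The largest is Cb3 to Ab3, a major sixth (9 semitones).

M6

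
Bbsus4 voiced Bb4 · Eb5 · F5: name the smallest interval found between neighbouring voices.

Adjacent intervals: Bb4→Eb5 = perfect fourth; Eb5→F5 = major second.
The smallest is Eb5 to F5, a major second (2 semitones).

major second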